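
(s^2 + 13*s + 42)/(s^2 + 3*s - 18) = (s + 7)/(s - 3)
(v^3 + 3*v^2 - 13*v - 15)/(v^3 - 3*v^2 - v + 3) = (v + 5)/(v - 1)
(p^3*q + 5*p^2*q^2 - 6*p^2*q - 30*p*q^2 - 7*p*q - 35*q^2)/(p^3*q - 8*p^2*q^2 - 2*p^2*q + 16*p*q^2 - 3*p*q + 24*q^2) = (p^2 + 5*p*q - 7*p - 35*q)/(p^2 - 8*p*q - 3*p + 24*q)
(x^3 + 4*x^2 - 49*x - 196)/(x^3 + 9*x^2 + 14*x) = (x^2 - 3*x - 28)/(x*(x + 2))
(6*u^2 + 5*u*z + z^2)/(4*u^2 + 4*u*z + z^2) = (3*u + z)/(2*u + z)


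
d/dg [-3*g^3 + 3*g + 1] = 3 - 9*g^2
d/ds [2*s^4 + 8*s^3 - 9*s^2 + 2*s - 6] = 8*s^3 + 24*s^2 - 18*s + 2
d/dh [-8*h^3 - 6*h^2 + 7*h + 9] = -24*h^2 - 12*h + 7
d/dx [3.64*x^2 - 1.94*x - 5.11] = 7.28*x - 1.94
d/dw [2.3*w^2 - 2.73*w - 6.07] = 4.6*w - 2.73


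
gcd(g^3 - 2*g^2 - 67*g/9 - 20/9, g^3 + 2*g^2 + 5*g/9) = g^2 + 2*g + 5/9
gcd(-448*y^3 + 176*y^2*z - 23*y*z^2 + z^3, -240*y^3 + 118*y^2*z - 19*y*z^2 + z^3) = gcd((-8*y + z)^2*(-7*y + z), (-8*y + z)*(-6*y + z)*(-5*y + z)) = 8*y - z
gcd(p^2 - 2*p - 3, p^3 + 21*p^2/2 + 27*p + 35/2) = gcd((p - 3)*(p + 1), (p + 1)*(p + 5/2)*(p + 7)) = p + 1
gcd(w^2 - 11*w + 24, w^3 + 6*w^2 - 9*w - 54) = w - 3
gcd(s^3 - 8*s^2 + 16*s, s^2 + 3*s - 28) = s - 4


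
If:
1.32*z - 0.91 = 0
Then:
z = 0.69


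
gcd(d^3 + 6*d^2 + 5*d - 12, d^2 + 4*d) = d + 4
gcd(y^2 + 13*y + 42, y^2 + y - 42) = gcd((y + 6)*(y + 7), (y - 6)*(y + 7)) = y + 7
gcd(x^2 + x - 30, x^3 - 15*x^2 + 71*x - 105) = x - 5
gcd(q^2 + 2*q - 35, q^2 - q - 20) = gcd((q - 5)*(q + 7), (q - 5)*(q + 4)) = q - 5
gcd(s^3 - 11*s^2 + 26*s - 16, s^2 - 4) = s - 2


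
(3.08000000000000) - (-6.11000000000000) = 9.19000000000000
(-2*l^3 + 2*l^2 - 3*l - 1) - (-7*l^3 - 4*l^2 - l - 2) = 5*l^3 + 6*l^2 - 2*l + 1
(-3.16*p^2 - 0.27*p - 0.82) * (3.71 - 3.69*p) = 11.6604*p^3 - 10.7273*p^2 + 2.0241*p - 3.0422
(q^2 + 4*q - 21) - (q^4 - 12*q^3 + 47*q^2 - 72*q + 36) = -q^4 + 12*q^3 - 46*q^2 + 76*q - 57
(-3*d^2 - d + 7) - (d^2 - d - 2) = 9 - 4*d^2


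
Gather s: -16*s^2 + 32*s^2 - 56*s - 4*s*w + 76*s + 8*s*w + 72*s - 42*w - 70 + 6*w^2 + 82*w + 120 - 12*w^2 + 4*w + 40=16*s^2 + s*(4*w + 92) - 6*w^2 + 44*w + 90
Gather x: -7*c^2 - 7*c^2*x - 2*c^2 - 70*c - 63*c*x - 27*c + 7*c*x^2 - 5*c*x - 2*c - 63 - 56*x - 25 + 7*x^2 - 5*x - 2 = -9*c^2 - 99*c + x^2*(7*c + 7) + x*(-7*c^2 - 68*c - 61) - 90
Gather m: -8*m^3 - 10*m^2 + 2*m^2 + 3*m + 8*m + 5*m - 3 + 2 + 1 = -8*m^3 - 8*m^2 + 16*m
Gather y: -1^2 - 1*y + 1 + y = 0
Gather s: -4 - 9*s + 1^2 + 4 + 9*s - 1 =0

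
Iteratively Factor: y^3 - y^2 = (y - 1)*(y^2) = y*(y - 1)*(y)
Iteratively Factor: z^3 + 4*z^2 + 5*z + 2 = (z + 1)*(z^2 + 3*z + 2) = (z + 1)^2*(z + 2)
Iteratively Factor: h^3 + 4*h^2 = (h)*(h^2 + 4*h) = h*(h + 4)*(h)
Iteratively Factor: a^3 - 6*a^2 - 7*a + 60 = (a + 3)*(a^2 - 9*a + 20) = (a - 5)*(a + 3)*(a - 4)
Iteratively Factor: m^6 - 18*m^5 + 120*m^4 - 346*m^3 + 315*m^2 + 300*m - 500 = (m - 5)*(m^5 - 13*m^4 + 55*m^3 - 71*m^2 - 40*m + 100) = (m - 5)*(m - 2)*(m^4 - 11*m^3 + 33*m^2 - 5*m - 50) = (m - 5)^2*(m - 2)*(m^3 - 6*m^2 + 3*m + 10) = (m - 5)^2*(m - 2)^2*(m^2 - 4*m - 5) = (m - 5)^3*(m - 2)^2*(m + 1)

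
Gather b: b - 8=b - 8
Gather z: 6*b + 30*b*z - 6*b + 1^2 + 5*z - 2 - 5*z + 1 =30*b*z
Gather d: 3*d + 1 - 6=3*d - 5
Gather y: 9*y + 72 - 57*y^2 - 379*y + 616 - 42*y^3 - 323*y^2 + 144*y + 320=-42*y^3 - 380*y^2 - 226*y + 1008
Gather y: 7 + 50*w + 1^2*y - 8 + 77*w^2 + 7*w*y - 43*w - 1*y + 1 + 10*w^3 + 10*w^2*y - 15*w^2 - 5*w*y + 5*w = 10*w^3 + 62*w^2 + 12*w + y*(10*w^2 + 2*w)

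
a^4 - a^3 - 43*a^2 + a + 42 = (a - 7)*(a - 1)*(a + 1)*(a + 6)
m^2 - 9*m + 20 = (m - 5)*(m - 4)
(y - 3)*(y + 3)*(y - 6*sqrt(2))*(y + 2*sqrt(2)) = y^4 - 4*sqrt(2)*y^3 - 33*y^2 + 36*sqrt(2)*y + 216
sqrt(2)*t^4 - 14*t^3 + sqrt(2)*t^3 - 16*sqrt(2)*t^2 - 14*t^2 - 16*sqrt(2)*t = t*(t - 8*sqrt(2))*(t + sqrt(2))*(sqrt(2)*t + sqrt(2))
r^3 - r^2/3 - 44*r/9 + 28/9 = (r - 2)*(r - 2/3)*(r + 7/3)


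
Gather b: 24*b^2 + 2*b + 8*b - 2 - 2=24*b^2 + 10*b - 4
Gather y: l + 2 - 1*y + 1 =l - y + 3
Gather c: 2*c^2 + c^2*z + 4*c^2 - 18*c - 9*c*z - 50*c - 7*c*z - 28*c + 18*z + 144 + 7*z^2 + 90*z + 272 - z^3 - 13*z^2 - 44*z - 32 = c^2*(z + 6) + c*(-16*z - 96) - z^3 - 6*z^2 + 64*z + 384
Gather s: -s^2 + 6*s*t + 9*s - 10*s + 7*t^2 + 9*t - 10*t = -s^2 + s*(6*t - 1) + 7*t^2 - t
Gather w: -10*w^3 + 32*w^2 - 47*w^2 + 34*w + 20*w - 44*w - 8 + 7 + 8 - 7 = -10*w^3 - 15*w^2 + 10*w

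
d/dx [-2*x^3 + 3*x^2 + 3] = 6*x*(1 - x)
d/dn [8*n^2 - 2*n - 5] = 16*n - 2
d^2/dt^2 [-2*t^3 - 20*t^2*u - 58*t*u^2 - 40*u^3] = -12*t - 40*u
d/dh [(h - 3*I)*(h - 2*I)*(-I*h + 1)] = -3*I*h^2 - 8*h + I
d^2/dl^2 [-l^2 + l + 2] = -2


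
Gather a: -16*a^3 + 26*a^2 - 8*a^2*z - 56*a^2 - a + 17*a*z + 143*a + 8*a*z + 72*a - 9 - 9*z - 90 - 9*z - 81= -16*a^3 + a^2*(-8*z - 30) + a*(25*z + 214) - 18*z - 180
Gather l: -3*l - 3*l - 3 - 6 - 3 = -6*l - 12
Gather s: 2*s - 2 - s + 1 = s - 1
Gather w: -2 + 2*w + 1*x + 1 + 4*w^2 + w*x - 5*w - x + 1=4*w^2 + w*(x - 3)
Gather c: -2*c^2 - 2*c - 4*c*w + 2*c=-2*c^2 - 4*c*w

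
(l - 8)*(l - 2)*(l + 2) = l^3 - 8*l^2 - 4*l + 32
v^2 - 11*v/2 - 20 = (v - 8)*(v + 5/2)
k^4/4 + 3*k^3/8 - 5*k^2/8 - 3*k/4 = k*(k/2 + 1/2)*(k/2 + 1)*(k - 3/2)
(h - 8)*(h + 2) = h^2 - 6*h - 16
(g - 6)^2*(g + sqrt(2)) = g^3 - 12*g^2 + sqrt(2)*g^2 - 12*sqrt(2)*g + 36*g + 36*sqrt(2)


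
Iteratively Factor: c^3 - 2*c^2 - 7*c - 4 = (c - 4)*(c^2 + 2*c + 1) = (c - 4)*(c + 1)*(c + 1)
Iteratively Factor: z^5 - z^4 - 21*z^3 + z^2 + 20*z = (z - 1)*(z^4 - 21*z^2 - 20*z) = z*(z - 1)*(z^3 - 21*z - 20) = z*(z - 1)*(z + 4)*(z^2 - 4*z - 5) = z*(z - 1)*(z + 1)*(z + 4)*(z - 5)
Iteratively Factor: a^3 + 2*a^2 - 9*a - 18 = (a - 3)*(a^2 + 5*a + 6) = (a - 3)*(a + 2)*(a + 3)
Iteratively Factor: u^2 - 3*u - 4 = (u + 1)*(u - 4)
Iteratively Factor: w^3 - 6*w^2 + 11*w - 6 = (w - 3)*(w^2 - 3*w + 2) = (w - 3)*(w - 2)*(w - 1)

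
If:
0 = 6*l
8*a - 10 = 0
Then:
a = 5/4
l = 0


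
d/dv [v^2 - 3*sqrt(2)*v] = 2*v - 3*sqrt(2)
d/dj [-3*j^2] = -6*j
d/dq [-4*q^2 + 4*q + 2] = 4 - 8*q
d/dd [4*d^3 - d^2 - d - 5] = 12*d^2 - 2*d - 1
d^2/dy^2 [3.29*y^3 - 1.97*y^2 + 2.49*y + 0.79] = 19.74*y - 3.94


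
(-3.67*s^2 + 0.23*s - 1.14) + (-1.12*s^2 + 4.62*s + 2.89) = -4.79*s^2 + 4.85*s + 1.75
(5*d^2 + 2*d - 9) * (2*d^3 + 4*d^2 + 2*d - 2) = 10*d^5 + 24*d^4 - 42*d^2 - 22*d + 18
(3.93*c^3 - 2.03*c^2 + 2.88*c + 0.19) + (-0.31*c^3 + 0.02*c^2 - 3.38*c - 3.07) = 3.62*c^3 - 2.01*c^2 - 0.5*c - 2.88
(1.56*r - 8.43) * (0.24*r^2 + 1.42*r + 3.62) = 0.3744*r^3 + 0.192*r^2 - 6.3234*r - 30.5166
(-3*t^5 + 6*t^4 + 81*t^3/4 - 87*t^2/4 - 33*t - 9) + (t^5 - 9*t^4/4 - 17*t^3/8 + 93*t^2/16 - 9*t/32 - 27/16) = -2*t^5 + 15*t^4/4 + 145*t^3/8 - 255*t^2/16 - 1065*t/32 - 171/16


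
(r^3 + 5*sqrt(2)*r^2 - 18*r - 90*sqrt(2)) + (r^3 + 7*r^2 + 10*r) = 2*r^3 + 7*r^2 + 5*sqrt(2)*r^2 - 8*r - 90*sqrt(2)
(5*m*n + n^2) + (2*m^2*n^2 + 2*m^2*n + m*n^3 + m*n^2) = 2*m^2*n^2 + 2*m^2*n + m*n^3 + m*n^2 + 5*m*n + n^2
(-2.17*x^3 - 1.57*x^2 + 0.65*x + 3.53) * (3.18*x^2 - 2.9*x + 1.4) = -6.9006*x^5 + 1.3004*x^4 + 3.582*x^3 + 7.1424*x^2 - 9.327*x + 4.942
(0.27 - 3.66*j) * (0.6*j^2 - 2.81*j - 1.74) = -2.196*j^3 + 10.4466*j^2 + 5.6097*j - 0.4698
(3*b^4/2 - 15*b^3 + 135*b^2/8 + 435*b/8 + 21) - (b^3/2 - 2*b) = 3*b^4/2 - 31*b^3/2 + 135*b^2/8 + 451*b/8 + 21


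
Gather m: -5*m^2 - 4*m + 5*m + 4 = -5*m^2 + m + 4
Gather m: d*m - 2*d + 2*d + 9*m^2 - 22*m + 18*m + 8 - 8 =9*m^2 + m*(d - 4)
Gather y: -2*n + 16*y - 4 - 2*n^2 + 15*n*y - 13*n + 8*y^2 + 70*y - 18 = -2*n^2 - 15*n + 8*y^2 + y*(15*n + 86) - 22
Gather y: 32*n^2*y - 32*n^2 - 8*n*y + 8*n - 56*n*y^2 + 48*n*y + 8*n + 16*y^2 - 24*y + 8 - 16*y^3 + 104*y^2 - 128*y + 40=-32*n^2 + 16*n - 16*y^3 + y^2*(120 - 56*n) + y*(32*n^2 + 40*n - 152) + 48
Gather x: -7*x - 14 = -7*x - 14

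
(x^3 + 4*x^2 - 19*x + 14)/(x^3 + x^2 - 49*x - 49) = (x^2 - 3*x + 2)/(x^2 - 6*x - 7)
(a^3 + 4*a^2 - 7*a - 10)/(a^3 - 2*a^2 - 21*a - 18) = (a^2 + 3*a - 10)/(a^2 - 3*a - 18)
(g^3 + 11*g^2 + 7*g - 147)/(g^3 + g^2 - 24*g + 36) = (g^2 + 14*g + 49)/(g^2 + 4*g - 12)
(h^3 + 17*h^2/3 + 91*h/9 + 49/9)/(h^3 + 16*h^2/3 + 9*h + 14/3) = (h + 7/3)/(h + 2)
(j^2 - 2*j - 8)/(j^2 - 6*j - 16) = (j - 4)/(j - 8)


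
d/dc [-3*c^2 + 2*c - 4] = 2 - 6*c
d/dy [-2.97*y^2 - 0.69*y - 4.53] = -5.94*y - 0.69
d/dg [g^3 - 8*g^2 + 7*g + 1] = 3*g^2 - 16*g + 7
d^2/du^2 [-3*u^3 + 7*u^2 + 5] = 14 - 18*u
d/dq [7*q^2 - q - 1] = 14*q - 1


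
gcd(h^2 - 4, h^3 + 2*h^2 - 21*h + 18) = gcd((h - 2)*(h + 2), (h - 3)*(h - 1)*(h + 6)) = 1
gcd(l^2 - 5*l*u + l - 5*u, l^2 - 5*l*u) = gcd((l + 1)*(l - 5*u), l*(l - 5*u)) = -l + 5*u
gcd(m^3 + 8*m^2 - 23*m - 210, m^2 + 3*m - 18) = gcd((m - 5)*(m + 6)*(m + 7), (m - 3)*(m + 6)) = m + 6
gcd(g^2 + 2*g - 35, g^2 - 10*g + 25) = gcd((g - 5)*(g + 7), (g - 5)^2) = g - 5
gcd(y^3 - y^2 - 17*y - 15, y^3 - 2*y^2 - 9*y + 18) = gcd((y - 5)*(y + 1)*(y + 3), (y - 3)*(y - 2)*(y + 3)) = y + 3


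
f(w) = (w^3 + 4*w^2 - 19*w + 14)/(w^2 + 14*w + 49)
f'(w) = (-2*w - 14)*(w^3 + 4*w^2 - 19*w + 14)/(w^2 + 14*w + 49)^2 + (3*w^2 + 8*w - 19)/(w^2 + 14*w + 49)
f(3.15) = 0.24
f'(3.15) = 0.30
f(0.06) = 0.26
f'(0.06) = -0.44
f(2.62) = 0.10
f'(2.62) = 0.22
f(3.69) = 0.43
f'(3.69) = 0.37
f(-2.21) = 2.82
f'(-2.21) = -2.14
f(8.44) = 3.10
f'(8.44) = 0.70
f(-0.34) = 0.47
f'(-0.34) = -0.62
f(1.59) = -0.03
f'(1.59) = 0.02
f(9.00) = 3.50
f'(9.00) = 0.72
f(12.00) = 5.79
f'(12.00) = 0.80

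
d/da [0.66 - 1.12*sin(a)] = -1.12*cos(a)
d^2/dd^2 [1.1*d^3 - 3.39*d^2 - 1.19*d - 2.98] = 6.6*d - 6.78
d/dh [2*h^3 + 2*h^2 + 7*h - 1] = 6*h^2 + 4*h + 7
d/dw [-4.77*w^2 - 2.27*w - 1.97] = -9.54*w - 2.27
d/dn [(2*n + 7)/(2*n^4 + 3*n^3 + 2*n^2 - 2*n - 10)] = (4*n^4 + 6*n^3 + 4*n^2 - 4*n - (2*n + 7)*(8*n^3 + 9*n^2 + 4*n - 2) - 20)/(2*n^4 + 3*n^3 + 2*n^2 - 2*n - 10)^2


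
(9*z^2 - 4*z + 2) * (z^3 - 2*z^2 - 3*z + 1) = 9*z^5 - 22*z^4 - 17*z^3 + 17*z^2 - 10*z + 2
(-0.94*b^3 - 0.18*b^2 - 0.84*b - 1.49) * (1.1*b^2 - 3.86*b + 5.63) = -1.034*b^5 + 3.4304*b^4 - 5.5214*b^3 + 0.59*b^2 + 1.0222*b - 8.3887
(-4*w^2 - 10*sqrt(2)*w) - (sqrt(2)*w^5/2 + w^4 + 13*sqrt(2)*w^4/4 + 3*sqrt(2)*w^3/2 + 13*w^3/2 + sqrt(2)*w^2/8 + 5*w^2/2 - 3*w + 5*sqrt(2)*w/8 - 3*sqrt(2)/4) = -sqrt(2)*w^5/2 - 13*sqrt(2)*w^4/4 - w^4 - 13*w^3/2 - 3*sqrt(2)*w^3/2 - 13*w^2/2 - sqrt(2)*w^2/8 - 85*sqrt(2)*w/8 + 3*w + 3*sqrt(2)/4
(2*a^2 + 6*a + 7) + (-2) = 2*a^2 + 6*a + 5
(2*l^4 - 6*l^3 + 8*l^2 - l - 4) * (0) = 0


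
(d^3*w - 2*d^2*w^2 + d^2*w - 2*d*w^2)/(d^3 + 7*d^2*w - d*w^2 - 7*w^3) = d*w*(d^2 - 2*d*w + d - 2*w)/(d^3 + 7*d^2*w - d*w^2 - 7*w^3)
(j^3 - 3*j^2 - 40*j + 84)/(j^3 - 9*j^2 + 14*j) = (j + 6)/j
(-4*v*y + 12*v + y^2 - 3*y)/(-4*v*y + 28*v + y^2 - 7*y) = (y - 3)/(y - 7)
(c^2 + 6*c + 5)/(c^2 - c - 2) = (c + 5)/(c - 2)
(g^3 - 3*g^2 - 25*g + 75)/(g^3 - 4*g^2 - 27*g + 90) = (g - 5)/(g - 6)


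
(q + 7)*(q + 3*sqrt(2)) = q^2 + 3*sqrt(2)*q + 7*q + 21*sqrt(2)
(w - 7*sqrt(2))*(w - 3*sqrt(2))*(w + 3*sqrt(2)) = w^3 - 7*sqrt(2)*w^2 - 18*w + 126*sqrt(2)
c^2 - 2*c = c*(c - 2)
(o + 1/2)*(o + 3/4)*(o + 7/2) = o^3 + 19*o^2/4 + 19*o/4 + 21/16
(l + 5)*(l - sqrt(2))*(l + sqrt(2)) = l^3 + 5*l^2 - 2*l - 10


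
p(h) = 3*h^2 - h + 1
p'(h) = 6*h - 1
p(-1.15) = 6.12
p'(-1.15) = -7.90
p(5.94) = 100.91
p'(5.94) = 34.64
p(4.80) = 65.32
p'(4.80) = 27.80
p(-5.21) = 87.64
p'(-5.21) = -32.26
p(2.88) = 23.00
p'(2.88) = 16.28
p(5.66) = 91.45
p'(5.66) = 32.96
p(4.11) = 47.57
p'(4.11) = 23.66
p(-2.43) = 21.14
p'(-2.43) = -15.58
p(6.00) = 103.00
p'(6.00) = 35.00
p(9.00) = 235.00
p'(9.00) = 53.00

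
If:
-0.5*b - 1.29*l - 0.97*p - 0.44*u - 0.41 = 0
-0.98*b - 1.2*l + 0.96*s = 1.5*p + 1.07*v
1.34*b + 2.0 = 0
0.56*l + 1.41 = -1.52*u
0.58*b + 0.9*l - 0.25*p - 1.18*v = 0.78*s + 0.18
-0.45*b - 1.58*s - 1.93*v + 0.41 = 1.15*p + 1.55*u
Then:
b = -1.49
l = 28.64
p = -32.53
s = 8.34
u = -11.48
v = 22.34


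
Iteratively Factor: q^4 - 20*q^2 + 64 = (q + 2)*(q^3 - 2*q^2 - 16*q + 32) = (q - 4)*(q + 2)*(q^2 + 2*q - 8) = (q - 4)*(q - 2)*(q + 2)*(q + 4)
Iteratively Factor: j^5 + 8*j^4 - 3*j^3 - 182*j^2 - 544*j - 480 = (j + 3)*(j^4 + 5*j^3 - 18*j^2 - 128*j - 160) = (j + 3)*(j + 4)*(j^3 + j^2 - 22*j - 40) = (j + 3)*(j + 4)^2*(j^2 - 3*j - 10) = (j + 2)*(j + 3)*(j + 4)^2*(j - 5)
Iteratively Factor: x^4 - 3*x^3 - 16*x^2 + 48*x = (x)*(x^3 - 3*x^2 - 16*x + 48) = x*(x - 3)*(x^2 - 16) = x*(x - 3)*(x + 4)*(x - 4)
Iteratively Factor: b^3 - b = (b + 1)*(b^2 - b) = (b - 1)*(b + 1)*(b)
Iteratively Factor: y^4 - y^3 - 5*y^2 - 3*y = (y + 1)*(y^3 - 2*y^2 - 3*y) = (y - 3)*(y + 1)*(y^2 + y) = y*(y - 3)*(y + 1)*(y + 1)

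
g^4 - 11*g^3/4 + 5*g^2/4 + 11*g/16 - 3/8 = (g - 2)*(g - 3/4)*(g - 1/2)*(g + 1/2)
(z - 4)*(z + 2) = z^2 - 2*z - 8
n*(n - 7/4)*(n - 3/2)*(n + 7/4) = n^4 - 3*n^3/2 - 49*n^2/16 + 147*n/32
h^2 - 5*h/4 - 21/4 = (h - 3)*(h + 7/4)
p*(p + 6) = p^2 + 6*p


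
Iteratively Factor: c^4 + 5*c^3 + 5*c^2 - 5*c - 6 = (c - 1)*(c^3 + 6*c^2 + 11*c + 6) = (c - 1)*(c + 1)*(c^2 + 5*c + 6) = (c - 1)*(c + 1)*(c + 2)*(c + 3)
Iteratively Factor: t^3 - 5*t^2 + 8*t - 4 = (t - 2)*(t^2 - 3*t + 2) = (t - 2)*(t - 1)*(t - 2)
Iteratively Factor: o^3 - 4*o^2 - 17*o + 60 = (o - 3)*(o^2 - o - 20) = (o - 5)*(o - 3)*(o + 4)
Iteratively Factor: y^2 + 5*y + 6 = (y + 2)*(y + 3)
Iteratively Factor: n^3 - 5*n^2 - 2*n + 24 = (n - 4)*(n^2 - n - 6) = (n - 4)*(n + 2)*(n - 3)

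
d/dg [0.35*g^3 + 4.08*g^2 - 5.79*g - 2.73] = 1.05*g^2 + 8.16*g - 5.79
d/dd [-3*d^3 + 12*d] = 12 - 9*d^2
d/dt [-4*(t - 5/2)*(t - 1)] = 14 - 8*t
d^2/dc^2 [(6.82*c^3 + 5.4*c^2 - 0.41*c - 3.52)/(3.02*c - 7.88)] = (124.402256*c^3 - 973.797792*c^2 + 2540.902848*c + 586.897872)/(27.543608*c^3 - 215.606256*c^2 + 562.575264*c - 489.303872)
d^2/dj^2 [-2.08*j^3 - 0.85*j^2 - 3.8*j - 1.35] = -12.48*j - 1.7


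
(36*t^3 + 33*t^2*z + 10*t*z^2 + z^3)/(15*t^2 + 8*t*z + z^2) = (12*t^2 + 7*t*z + z^2)/(5*t + z)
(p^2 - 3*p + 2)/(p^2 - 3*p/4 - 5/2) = 4*(p - 1)/(4*p + 5)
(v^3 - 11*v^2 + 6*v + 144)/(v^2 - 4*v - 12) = (v^2 - 5*v - 24)/(v + 2)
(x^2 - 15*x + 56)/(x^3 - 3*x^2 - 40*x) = (x - 7)/(x*(x + 5))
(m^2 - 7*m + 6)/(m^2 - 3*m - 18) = (m - 1)/(m + 3)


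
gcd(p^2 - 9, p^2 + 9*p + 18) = p + 3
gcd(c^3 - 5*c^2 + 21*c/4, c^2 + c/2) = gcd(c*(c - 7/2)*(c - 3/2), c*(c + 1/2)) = c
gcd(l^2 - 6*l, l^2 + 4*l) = l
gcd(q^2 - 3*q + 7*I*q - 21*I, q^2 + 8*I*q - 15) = 1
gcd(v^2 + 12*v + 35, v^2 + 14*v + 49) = v + 7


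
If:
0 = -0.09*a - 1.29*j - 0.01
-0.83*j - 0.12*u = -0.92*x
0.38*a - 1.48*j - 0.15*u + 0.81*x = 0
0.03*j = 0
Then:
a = -0.11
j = 0.00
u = -0.95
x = -0.12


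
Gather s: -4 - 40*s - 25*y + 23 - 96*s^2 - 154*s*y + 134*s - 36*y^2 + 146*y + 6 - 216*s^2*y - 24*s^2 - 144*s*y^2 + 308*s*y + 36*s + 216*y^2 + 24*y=s^2*(-216*y - 120) + s*(-144*y^2 + 154*y + 130) + 180*y^2 + 145*y + 25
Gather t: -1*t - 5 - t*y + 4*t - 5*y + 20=t*(3 - y) - 5*y + 15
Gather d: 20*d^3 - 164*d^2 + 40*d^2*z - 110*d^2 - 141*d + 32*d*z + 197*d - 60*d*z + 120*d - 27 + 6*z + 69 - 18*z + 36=20*d^3 + d^2*(40*z - 274) + d*(176 - 28*z) - 12*z + 78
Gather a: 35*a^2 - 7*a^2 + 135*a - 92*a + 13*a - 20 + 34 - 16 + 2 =28*a^2 + 56*a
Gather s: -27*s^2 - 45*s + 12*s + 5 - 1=-27*s^2 - 33*s + 4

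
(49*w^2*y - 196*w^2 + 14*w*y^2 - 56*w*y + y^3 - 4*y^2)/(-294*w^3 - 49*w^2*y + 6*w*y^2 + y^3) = (7*w*y - 28*w + y^2 - 4*y)/(-42*w^2 - w*y + y^2)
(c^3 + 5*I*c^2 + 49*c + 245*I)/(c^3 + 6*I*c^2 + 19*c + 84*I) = (c^2 - 2*I*c + 35)/(c^2 - I*c + 12)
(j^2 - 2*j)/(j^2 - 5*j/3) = 3*(j - 2)/(3*j - 5)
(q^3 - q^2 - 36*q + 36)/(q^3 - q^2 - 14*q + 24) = (q^3 - q^2 - 36*q + 36)/(q^3 - q^2 - 14*q + 24)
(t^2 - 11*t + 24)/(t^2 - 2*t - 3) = (t - 8)/(t + 1)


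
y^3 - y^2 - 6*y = y*(y - 3)*(y + 2)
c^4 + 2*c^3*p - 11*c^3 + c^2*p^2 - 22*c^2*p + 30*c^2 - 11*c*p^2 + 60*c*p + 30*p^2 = (c - 6)*(c - 5)*(c + p)^2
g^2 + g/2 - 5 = (g - 2)*(g + 5/2)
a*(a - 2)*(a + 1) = a^3 - a^2 - 2*a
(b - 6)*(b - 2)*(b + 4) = b^3 - 4*b^2 - 20*b + 48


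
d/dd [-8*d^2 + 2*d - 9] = 2 - 16*d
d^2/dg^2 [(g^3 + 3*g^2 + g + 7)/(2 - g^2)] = 2*(-3*g^3 - 39*g^2 - 18*g - 26)/(g^6 - 6*g^4 + 12*g^2 - 8)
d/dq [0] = 0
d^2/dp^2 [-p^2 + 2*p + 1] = -2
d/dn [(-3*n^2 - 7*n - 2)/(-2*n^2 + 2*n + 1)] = (-20*n^2 - 14*n - 3)/(4*n^4 - 8*n^3 + 4*n + 1)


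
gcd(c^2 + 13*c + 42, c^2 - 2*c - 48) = c + 6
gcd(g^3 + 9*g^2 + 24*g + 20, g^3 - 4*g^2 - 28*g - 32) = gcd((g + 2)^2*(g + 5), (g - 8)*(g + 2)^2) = g^2 + 4*g + 4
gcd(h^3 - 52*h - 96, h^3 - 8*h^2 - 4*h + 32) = h^2 - 6*h - 16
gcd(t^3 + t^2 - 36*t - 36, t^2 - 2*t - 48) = t + 6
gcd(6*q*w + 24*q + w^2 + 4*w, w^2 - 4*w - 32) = w + 4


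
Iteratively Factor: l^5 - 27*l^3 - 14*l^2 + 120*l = (l + 4)*(l^4 - 4*l^3 - 11*l^2 + 30*l) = (l - 5)*(l + 4)*(l^3 + l^2 - 6*l) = l*(l - 5)*(l + 4)*(l^2 + l - 6) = l*(l - 5)*(l + 3)*(l + 4)*(l - 2)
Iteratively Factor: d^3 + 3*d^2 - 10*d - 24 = (d + 2)*(d^2 + d - 12) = (d - 3)*(d + 2)*(d + 4)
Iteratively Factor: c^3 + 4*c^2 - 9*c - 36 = (c - 3)*(c^2 + 7*c + 12) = (c - 3)*(c + 3)*(c + 4)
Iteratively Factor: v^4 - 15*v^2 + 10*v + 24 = (v - 2)*(v^3 + 2*v^2 - 11*v - 12) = (v - 2)*(v + 1)*(v^2 + v - 12) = (v - 3)*(v - 2)*(v + 1)*(v + 4)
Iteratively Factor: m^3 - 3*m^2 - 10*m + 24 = (m - 4)*(m^2 + m - 6) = (m - 4)*(m - 2)*(m + 3)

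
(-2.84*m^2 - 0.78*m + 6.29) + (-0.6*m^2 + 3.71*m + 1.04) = -3.44*m^2 + 2.93*m + 7.33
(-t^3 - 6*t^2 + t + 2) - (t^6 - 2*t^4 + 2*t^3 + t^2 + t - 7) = -t^6 + 2*t^4 - 3*t^3 - 7*t^2 + 9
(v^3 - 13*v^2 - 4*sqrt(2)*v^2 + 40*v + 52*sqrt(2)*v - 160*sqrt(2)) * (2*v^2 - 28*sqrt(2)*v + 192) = 2*v^5 - 36*sqrt(2)*v^4 - 26*v^4 + 496*v^3 + 468*sqrt(2)*v^3 - 5408*v^2 - 2208*sqrt(2)*v^2 + 9984*sqrt(2)*v + 16640*v - 30720*sqrt(2)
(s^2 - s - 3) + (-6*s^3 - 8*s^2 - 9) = -6*s^3 - 7*s^2 - s - 12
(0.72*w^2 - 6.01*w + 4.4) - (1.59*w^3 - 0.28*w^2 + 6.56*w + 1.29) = -1.59*w^3 + 1.0*w^2 - 12.57*w + 3.11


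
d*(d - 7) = d^2 - 7*d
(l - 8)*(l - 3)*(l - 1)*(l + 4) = l^4 - 8*l^3 - 13*l^2 + 116*l - 96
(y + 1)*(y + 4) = y^2 + 5*y + 4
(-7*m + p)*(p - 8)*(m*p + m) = -7*m^2*p^2 + 49*m^2*p + 56*m^2 + m*p^3 - 7*m*p^2 - 8*m*p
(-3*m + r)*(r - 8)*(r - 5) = -3*m*r^2 + 39*m*r - 120*m + r^3 - 13*r^2 + 40*r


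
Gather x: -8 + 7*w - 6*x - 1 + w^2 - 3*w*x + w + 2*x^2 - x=w^2 + 8*w + 2*x^2 + x*(-3*w - 7) - 9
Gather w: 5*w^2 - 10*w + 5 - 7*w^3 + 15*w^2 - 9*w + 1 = -7*w^3 + 20*w^2 - 19*w + 6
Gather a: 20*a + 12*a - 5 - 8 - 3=32*a - 16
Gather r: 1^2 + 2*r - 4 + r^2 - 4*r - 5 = r^2 - 2*r - 8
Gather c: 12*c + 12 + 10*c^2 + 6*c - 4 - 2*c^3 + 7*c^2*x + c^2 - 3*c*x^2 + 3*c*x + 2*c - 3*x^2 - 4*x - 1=-2*c^3 + c^2*(7*x + 11) + c*(-3*x^2 + 3*x + 20) - 3*x^2 - 4*x + 7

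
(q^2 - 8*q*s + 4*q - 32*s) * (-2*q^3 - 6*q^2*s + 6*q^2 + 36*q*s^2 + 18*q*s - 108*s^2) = -2*q^5 + 10*q^4*s - 2*q^4 + 84*q^3*s^2 + 10*q^3*s + 24*q^3 - 288*q^2*s^3 + 84*q^2*s^2 - 120*q^2*s - 288*q*s^3 - 1008*q*s^2 + 3456*s^3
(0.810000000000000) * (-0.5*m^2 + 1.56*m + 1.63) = -0.405*m^2 + 1.2636*m + 1.3203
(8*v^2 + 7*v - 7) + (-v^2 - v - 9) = 7*v^2 + 6*v - 16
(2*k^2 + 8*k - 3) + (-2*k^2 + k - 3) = 9*k - 6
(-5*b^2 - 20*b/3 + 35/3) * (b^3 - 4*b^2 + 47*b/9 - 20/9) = -5*b^5 + 40*b^4/3 + 110*b^3/9 - 1900*b^2/27 + 2045*b/27 - 700/27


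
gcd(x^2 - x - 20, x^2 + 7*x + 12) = x + 4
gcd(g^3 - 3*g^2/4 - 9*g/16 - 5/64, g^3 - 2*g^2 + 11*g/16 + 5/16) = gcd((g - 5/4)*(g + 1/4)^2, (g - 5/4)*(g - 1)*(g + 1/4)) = g^2 - g - 5/16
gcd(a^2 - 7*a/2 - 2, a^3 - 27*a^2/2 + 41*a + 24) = a + 1/2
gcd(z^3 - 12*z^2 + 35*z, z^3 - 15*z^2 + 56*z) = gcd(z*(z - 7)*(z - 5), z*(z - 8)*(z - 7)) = z^2 - 7*z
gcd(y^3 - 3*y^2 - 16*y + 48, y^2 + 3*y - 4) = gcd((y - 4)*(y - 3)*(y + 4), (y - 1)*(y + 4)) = y + 4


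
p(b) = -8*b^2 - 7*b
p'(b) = -16*b - 7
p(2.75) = -79.75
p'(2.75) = -51.00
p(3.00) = -93.00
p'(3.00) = -55.00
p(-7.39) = -385.17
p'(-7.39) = 111.24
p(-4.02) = -101.14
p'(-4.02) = 57.32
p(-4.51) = -131.15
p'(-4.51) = 65.16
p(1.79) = -38.16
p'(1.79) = -35.64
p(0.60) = -7.08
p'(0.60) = -16.60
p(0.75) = -9.75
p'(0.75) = -19.00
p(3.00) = -93.00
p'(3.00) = -55.00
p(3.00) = -93.00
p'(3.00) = -55.00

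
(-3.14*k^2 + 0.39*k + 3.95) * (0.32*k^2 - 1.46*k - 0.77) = -1.0048*k^4 + 4.7092*k^3 + 3.1124*k^2 - 6.0673*k - 3.0415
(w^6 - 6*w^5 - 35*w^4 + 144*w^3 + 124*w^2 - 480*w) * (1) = w^6 - 6*w^5 - 35*w^4 + 144*w^3 + 124*w^2 - 480*w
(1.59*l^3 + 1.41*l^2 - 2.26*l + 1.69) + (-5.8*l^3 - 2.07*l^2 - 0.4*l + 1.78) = -4.21*l^3 - 0.66*l^2 - 2.66*l + 3.47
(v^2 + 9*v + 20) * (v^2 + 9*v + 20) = v^4 + 18*v^3 + 121*v^2 + 360*v + 400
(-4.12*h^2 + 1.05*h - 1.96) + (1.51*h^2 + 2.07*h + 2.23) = -2.61*h^2 + 3.12*h + 0.27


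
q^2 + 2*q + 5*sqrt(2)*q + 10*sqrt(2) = (q + 2)*(q + 5*sqrt(2))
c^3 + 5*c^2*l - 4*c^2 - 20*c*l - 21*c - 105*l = (c - 7)*(c + 3)*(c + 5*l)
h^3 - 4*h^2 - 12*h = h*(h - 6)*(h + 2)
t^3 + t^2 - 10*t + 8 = (t - 2)*(t - 1)*(t + 4)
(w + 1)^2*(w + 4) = w^3 + 6*w^2 + 9*w + 4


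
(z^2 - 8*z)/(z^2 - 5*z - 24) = z/(z + 3)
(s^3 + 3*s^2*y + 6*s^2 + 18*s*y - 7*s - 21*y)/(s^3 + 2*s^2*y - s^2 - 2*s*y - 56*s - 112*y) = (s^2 + 3*s*y - s - 3*y)/(s^2 + 2*s*y - 8*s - 16*y)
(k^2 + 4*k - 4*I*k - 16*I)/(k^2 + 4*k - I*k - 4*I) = (k - 4*I)/(k - I)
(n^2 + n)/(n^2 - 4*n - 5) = n/(n - 5)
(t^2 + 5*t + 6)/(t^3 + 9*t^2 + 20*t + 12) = (t + 3)/(t^2 + 7*t + 6)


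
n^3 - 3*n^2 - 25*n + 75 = (n - 5)*(n - 3)*(n + 5)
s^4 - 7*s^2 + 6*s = s*(s - 2)*(s - 1)*(s + 3)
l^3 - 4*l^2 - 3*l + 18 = (l - 3)^2*(l + 2)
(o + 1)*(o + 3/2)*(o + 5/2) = o^3 + 5*o^2 + 31*o/4 + 15/4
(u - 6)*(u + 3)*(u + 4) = u^3 + u^2 - 30*u - 72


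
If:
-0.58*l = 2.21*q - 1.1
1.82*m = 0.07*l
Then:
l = 1.89655172413793 - 3.81034482758621*q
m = 0.0729442970822281 - 0.146551724137931*q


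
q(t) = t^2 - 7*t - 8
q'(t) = 2*t - 7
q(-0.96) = -0.36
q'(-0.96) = -8.92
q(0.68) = -12.30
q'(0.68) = -5.64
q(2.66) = -19.54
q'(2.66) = -1.68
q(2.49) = -19.23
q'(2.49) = -2.02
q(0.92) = -13.59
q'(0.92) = -5.16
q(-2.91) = 20.84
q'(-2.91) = -12.82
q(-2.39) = 14.44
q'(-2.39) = -11.78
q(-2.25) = 12.81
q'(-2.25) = -11.50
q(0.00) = -8.00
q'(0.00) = -7.00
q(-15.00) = 322.00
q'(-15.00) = -37.00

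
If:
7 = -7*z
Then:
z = -1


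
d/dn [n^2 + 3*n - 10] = 2*n + 3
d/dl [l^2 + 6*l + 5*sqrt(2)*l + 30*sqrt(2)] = 2*l + 6 + 5*sqrt(2)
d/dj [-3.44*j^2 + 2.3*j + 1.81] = 2.3 - 6.88*j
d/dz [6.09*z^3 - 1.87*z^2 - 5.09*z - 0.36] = 18.27*z^2 - 3.74*z - 5.09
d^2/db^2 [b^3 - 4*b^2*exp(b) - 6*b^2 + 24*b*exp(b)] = -4*b^2*exp(b) + 8*b*exp(b) + 6*b + 40*exp(b) - 12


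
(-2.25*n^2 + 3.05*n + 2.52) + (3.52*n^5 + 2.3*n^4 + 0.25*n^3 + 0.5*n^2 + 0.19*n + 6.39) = 3.52*n^5 + 2.3*n^4 + 0.25*n^3 - 1.75*n^2 + 3.24*n + 8.91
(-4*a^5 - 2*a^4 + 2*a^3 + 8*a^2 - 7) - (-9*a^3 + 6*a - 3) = -4*a^5 - 2*a^4 + 11*a^3 + 8*a^2 - 6*a - 4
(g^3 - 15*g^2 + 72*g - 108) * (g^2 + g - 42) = g^5 - 14*g^4 + 15*g^3 + 594*g^2 - 3132*g + 4536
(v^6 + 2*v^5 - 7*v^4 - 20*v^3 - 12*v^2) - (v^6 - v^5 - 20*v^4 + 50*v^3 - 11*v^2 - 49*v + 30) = 3*v^5 + 13*v^4 - 70*v^3 - v^2 + 49*v - 30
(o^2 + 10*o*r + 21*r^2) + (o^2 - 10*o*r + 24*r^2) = 2*o^2 + 45*r^2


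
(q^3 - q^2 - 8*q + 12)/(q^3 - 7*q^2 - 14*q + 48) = (q - 2)/(q - 8)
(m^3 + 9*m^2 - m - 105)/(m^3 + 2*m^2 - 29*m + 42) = (m + 5)/(m - 2)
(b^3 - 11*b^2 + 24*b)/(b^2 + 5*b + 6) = b*(b^2 - 11*b + 24)/(b^2 + 5*b + 6)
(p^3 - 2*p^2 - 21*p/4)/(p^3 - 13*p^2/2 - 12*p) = (p - 7/2)/(p - 8)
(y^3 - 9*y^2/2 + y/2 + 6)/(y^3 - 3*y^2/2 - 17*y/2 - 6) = (2*y - 3)/(2*y + 3)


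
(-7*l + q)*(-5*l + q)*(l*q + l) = 35*l^3*q + 35*l^3 - 12*l^2*q^2 - 12*l^2*q + l*q^3 + l*q^2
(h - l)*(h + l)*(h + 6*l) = h^3 + 6*h^2*l - h*l^2 - 6*l^3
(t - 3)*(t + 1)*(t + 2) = t^3 - 7*t - 6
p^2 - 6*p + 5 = (p - 5)*(p - 1)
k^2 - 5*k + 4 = (k - 4)*(k - 1)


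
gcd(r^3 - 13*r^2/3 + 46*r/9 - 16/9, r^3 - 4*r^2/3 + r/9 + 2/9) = r^2 - 5*r/3 + 2/3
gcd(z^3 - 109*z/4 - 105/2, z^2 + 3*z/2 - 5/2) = z + 5/2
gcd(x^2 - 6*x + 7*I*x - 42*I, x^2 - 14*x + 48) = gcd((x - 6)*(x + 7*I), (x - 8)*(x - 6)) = x - 6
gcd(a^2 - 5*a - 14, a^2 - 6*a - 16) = a + 2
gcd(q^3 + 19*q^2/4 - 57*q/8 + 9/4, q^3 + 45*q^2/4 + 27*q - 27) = q^2 + 21*q/4 - 9/2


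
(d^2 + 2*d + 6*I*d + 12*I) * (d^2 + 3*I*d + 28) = d^4 + 2*d^3 + 9*I*d^3 + 10*d^2 + 18*I*d^2 + 20*d + 168*I*d + 336*I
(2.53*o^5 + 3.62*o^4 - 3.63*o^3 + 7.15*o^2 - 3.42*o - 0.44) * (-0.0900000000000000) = -0.2277*o^5 - 0.3258*o^4 + 0.3267*o^3 - 0.6435*o^2 + 0.3078*o + 0.0396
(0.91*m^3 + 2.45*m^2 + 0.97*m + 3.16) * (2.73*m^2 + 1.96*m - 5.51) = 2.4843*m^5 + 8.4721*m^4 + 2.436*m^3 - 2.9715*m^2 + 0.8489*m - 17.4116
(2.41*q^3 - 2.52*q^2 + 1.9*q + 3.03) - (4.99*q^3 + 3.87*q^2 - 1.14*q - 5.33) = -2.58*q^3 - 6.39*q^2 + 3.04*q + 8.36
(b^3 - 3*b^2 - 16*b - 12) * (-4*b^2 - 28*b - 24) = -4*b^5 - 16*b^4 + 124*b^3 + 568*b^2 + 720*b + 288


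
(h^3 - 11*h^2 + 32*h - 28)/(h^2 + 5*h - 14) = (h^2 - 9*h + 14)/(h + 7)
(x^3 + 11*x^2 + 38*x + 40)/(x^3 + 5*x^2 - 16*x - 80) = (x + 2)/(x - 4)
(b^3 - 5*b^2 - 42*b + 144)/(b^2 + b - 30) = (b^2 - 11*b + 24)/(b - 5)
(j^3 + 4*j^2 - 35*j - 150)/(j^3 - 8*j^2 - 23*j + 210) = (j + 5)/(j - 7)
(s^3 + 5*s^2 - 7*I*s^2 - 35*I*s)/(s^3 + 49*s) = (s + 5)/(s + 7*I)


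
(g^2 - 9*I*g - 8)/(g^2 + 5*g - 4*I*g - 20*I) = (g^2 - 9*I*g - 8)/(g^2 + g*(5 - 4*I) - 20*I)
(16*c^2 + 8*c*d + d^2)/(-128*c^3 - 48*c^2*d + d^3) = -1/(8*c - d)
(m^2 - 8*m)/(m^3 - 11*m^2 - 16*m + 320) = m/(m^2 - 3*m - 40)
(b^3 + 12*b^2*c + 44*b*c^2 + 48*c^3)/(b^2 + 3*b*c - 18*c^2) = (b^2 + 6*b*c + 8*c^2)/(b - 3*c)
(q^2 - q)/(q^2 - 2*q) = (q - 1)/(q - 2)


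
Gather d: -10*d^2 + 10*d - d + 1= -10*d^2 + 9*d + 1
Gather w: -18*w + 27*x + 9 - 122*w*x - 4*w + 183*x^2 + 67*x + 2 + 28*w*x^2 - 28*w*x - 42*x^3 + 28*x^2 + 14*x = w*(28*x^2 - 150*x - 22) - 42*x^3 + 211*x^2 + 108*x + 11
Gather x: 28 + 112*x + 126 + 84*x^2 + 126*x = 84*x^2 + 238*x + 154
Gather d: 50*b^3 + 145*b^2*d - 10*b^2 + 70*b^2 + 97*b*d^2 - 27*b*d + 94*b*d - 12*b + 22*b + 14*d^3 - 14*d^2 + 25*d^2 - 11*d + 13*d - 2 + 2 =50*b^3 + 60*b^2 + 10*b + 14*d^3 + d^2*(97*b + 11) + d*(145*b^2 + 67*b + 2)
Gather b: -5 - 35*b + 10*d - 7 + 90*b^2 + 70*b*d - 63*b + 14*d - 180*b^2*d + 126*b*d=b^2*(90 - 180*d) + b*(196*d - 98) + 24*d - 12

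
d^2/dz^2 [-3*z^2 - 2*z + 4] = -6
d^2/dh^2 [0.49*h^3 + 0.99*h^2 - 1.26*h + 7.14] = 2.94*h + 1.98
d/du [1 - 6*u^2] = -12*u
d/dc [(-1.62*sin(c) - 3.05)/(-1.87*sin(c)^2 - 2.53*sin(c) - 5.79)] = (-3.0294*sin(c)^2 - 11.407*sin(c) + 1.6633)*cos(c)/(3.4969*sin(c)^4 + 9.4622*sin(c)^3 + 28.0555*sin(c)^2 + 29.2974*sin(c) + 33.5241)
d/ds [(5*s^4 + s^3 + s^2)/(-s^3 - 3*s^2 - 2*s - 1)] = s*(-5*s^5 - 30*s^4 - 32*s^3 - 24*s^2 - 5*s - 2)/(s^6 + 6*s^5 + 13*s^4 + 14*s^3 + 10*s^2 + 4*s + 1)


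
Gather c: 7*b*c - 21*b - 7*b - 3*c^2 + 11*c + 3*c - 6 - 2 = -28*b - 3*c^2 + c*(7*b + 14) - 8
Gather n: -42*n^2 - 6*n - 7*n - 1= -42*n^2 - 13*n - 1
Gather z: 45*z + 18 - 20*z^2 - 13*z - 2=-20*z^2 + 32*z + 16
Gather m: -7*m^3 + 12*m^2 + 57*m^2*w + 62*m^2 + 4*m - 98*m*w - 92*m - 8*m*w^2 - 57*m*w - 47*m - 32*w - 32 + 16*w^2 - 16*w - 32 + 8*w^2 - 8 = -7*m^3 + m^2*(57*w + 74) + m*(-8*w^2 - 155*w - 135) + 24*w^2 - 48*w - 72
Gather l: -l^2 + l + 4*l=-l^2 + 5*l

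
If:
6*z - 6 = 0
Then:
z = 1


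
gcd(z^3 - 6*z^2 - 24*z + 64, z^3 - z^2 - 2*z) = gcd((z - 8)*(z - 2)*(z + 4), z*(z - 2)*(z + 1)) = z - 2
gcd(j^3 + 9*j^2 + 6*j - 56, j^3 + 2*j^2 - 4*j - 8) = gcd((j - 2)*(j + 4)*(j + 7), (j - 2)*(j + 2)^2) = j - 2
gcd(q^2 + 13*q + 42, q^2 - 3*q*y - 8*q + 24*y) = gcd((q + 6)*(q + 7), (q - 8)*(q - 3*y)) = 1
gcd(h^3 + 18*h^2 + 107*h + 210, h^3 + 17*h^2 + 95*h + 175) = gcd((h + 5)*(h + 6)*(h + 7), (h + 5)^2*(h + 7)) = h^2 + 12*h + 35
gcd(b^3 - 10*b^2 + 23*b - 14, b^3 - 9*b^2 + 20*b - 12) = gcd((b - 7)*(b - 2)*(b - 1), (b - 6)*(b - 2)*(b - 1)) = b^2 - 3*b + 2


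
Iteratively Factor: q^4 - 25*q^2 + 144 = (q - 3)*(q^3 + 3*q^2 - 16*q - 48) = (q - 3)*(q + 4)*(q^2 - q - 12) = (q - 3)*(q + 3)*(q + 4)*(q - 4)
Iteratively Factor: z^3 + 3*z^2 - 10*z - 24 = (z + 4)*(z^2 - z - 6) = (z - 3)*(z + 4)*(z + 2)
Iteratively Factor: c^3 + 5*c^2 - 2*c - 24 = (c + 3)*(c^2 + 2*c - 8) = (c - 2)*(c + 3)*(c + 4)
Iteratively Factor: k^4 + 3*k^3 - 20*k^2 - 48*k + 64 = (k + 4)*(k^3 - k^2 - 16*k + 16) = (k + 4)^2*(k^2 - 5*k + 4) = (k - 1)*(k + 4)^2*(k - 4)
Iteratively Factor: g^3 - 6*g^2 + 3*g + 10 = (g - 5)*(g^2 - g - 2) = (g - 5)*(g + 1)*(g - 2)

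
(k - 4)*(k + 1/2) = k^2 - 7*k/2 - 2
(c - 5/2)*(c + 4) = c^2 + 3*c/2 - 10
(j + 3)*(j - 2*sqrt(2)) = j^2 - 2*sqrt(2)*j + 3*j - 6*sqrt(2)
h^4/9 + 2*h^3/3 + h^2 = h^2*(h/3 + 1)^2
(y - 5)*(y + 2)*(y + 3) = y^3 - 19*y - 30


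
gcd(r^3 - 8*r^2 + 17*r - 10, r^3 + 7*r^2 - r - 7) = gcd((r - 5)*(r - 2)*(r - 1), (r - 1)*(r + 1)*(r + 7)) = r - 1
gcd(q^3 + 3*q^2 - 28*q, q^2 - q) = q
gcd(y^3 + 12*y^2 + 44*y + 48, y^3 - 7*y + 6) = 1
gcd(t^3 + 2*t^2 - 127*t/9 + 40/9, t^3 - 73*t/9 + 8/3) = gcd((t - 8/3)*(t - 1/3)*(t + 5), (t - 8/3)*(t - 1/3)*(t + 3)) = t^2 - 3*t + 8/9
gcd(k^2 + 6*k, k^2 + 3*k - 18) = k + 6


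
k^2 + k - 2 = (k - 1)*(k + 2)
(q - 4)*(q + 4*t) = q^2 + 4*q*t - 4*q - 16*t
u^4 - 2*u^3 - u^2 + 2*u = u*(u - 2)*(u - 1)*(u + 1)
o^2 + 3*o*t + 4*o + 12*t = (o + 4)*(o + 3*t)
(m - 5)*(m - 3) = m^2 - 8*m + 15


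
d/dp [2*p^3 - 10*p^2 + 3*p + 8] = 6*p^2 - 20*p + 3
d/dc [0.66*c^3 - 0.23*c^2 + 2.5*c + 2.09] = 1.98*c^2 - 0.46*c + 2.5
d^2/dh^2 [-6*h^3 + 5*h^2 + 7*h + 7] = 10 - 36*h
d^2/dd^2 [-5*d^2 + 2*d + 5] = -10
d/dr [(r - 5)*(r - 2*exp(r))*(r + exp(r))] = (r - 5)*(r - 2*exp(r))*(exp(r) + 1) - (r - 5)*(r + exp(r))*(2*exp(r) - 1) + (r - 2*exp(r))*(r + exp(r))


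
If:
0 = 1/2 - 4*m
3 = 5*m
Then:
No Solution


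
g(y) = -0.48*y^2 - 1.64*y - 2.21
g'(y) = -0.96*y - 1.64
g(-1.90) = -0.83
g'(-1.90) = 0.18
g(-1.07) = -1.00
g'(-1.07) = -0.61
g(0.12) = -2.41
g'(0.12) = -1.76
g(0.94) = -4.18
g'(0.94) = -2.54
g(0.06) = -2.31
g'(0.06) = -1.70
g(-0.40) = -1.63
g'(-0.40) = -1.26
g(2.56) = -9.55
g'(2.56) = -4.10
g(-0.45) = -1.57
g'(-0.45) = -1.21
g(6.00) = -29.33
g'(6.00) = -7.40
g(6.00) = -29.33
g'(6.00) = -7.40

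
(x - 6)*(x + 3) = x^2 - 3*x - 18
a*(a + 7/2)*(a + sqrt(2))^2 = a^4 + 2*sqrt(2)*a^3 + 7*a^3/2 + 2*a^2 + 7*sqrt(2)*a^2 + 7*a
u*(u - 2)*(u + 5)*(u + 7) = u^4 + 10*u^3 + 11*u^2 - 70*u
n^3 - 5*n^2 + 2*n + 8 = (n - 4)*(n - 2)*(n + 1)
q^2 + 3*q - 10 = (q - 2)*(q + 5)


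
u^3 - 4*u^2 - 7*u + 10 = (u - 5)*(u - 1)*(u + 2)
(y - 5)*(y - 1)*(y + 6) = y^3 - 31*y + 30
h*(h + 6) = h^2 + 6*h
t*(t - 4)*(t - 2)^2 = t^4 - 8*t^3 + 20*t^2 - 16*t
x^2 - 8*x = x*(x - 8)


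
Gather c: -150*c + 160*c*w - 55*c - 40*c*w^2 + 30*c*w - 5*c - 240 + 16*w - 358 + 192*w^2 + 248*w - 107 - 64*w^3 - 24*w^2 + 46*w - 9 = c*(-40*w^2 + 190*w - 210) - 64*w^3 + 168*w^2 + 310*w - 714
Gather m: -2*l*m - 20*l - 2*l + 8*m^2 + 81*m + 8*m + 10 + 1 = -22*l + 8*m^2 + m*(89 - 2*l) + 11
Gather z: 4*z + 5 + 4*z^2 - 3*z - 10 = 4*z^2 + z - 5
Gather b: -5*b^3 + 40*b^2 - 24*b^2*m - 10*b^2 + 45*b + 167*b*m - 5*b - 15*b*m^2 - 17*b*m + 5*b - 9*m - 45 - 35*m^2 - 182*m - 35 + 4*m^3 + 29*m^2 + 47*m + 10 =-5*b^3 + b^2*(30 - 24*m) + b*(-15*m^2 + 150*m + 45) + 4*m^3 - 6*m^2 - 144*m - 70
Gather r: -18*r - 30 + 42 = 12 - 18*r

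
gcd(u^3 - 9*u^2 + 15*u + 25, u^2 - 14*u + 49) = 1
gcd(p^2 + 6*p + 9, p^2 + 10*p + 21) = p + 3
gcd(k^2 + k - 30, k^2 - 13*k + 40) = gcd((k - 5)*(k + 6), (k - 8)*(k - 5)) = k - 5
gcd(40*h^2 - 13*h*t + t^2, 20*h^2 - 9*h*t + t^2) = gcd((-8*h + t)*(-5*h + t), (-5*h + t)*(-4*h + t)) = -5*h + t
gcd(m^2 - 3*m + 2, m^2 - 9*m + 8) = m - 1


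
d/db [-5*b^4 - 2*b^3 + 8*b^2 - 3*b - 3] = -20*b^3 - 6*b^2 + 16*b - 3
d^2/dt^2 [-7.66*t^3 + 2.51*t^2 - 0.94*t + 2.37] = 5.02 - 45.96*t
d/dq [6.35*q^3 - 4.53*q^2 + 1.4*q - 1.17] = 19.05*q^2 - 9.06*q + 1.4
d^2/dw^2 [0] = 0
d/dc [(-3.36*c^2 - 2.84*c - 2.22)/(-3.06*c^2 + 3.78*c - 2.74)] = (-21.3912*c^2 + 4.8264*c + 16.1732)/(9.3636*c^4 - 23.1336*c^3 + 31.0572*c^2 - 20.7144*c + 7.5076)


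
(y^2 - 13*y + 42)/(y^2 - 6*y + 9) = (y^2 - 13*y + 42)/(y^2 - 6*y + 9)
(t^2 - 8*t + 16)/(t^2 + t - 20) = (t - 4)/(t + 5)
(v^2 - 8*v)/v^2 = (v - 8)/v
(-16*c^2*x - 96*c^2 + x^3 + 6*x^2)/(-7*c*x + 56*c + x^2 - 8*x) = (16*c^2*x + 96*c^2 - x^3 - 6*x^2)/(7*c*x - 56*c - x^2 + 8*x)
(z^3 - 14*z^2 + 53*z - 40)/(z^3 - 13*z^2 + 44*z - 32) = (z - 5)/(z - 4)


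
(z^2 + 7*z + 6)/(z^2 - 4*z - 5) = (z + 6)/(z - 5)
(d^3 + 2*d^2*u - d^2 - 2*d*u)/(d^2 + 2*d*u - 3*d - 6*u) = d*(d - 1)/(d - 3)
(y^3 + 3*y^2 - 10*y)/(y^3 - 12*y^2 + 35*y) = (y^2 + 3*y - 10)/(y^2 - 12*y + 35)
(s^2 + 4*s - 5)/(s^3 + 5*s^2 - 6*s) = (s + 5)/(s*(s + 6))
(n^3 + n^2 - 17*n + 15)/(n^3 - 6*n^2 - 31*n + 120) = (n - 1)/(n - 8)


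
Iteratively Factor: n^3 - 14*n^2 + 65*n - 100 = (n - 5)*(n^2 - 9*n + 20) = (n - 5)*(n - 4)*(n - 5)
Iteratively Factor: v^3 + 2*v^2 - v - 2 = (v - 1)*(v^2 + 3*v + 2) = (v - 1)*(v + 2)*(v + 1)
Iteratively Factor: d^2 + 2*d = (d + 2)*(d)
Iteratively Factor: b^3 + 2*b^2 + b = (b + 1)*(b^2 + b) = b*(b + 1)*(b + 1)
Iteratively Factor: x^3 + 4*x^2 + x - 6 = (x + 3)*(x^2 + x - 2) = (x + 2)*(x + 3)*(x - 1)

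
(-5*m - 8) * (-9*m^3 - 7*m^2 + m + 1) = 45*m^4 + 107*m^3 + 51*m^2 - 13*m - 8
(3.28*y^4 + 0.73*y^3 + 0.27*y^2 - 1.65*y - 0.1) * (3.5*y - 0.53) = 11.48*y^5 + 0.8166*y^4 + 0.5581*y^3 - 5.9181*y^2 + 0.5245*y + 0.053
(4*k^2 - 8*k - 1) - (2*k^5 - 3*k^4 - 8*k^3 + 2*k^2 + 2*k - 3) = -2*k^5 + 3*k^4 + 8*k^3 + 2*k^2 - 10*k + 2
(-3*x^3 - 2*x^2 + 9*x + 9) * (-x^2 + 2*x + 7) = 3*x^5 - 4*x^4 - 34*x^3 - 5*x^2 + 81*x + 63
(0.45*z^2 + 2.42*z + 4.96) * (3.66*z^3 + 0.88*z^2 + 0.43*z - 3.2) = 1.647*z^5 + 9.2532*z^4 + 20.4767*z^3 + 3.9654*z^2 - 5.6112*z - 15.872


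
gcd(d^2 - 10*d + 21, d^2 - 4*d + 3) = d - 3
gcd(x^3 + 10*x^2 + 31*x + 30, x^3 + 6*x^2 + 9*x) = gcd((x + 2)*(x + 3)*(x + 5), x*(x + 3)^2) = x + 3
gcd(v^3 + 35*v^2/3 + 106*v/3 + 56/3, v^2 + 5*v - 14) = v + 7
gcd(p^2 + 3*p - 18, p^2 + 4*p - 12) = p + 6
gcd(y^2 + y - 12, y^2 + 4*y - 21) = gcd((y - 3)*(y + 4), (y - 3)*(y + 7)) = y - 3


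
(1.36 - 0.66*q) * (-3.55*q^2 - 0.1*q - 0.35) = 2.343*q^3 - 4.762*q^2 + 0.095*q - 0.476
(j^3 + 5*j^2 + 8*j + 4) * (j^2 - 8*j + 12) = j^5 - 3*j^4 - 20*j^3 + 64*j + 48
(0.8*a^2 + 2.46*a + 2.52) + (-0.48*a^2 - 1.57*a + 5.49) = 0.32*a^2 + 0.89*a + 8.01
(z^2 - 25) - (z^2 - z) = z - 25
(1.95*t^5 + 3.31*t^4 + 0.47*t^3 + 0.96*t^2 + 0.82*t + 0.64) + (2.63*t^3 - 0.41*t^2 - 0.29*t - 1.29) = 1.95*t^5 + 3.31*t^4 + 3.1*t^3 + 0.55*t^2 + 0.53*t - 0.65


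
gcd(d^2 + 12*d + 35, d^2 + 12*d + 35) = d^2 + 12*d + 35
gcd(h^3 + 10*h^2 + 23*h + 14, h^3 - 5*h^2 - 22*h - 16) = h^2 + 3*h + 2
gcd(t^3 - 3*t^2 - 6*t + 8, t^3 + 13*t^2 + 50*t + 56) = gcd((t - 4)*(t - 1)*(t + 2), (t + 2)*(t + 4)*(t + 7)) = t + 2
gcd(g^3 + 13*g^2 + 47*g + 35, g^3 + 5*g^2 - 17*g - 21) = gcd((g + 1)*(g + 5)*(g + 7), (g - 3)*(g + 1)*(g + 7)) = g^2 + 8*g + 7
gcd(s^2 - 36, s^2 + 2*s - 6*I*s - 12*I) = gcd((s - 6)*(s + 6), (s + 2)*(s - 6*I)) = 1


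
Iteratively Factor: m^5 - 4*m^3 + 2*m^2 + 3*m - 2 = (m - 1)*(m^4 + m^3 - 3*m^2 - m + 2) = (m - 1)^2*(m^3 + 2*m^2 - m - 2) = (m - 1)^2*(m + 2)*(m^2 - 1) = (m - 1)^2*(m + 1)*(m + 2)*(m - 1)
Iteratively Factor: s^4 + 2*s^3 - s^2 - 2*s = (s - 1)*(s^3 + 3*s^2 + 2*s) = (s - 1)*(s + 1)*(s^2 + 2*s) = s*(s - 1)*(s + 1)*(s + 2)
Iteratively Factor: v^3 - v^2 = (v)*(v^2 - v) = v^2*(v - 1)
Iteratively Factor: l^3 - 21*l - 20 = (l - 5)*(l^2 + 5*l + 4) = (l - 5)*(l + 4)*(l + 1)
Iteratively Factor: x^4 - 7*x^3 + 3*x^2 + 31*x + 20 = (x + 1)*(x^3 - 8*x^2 + 11*x + 20) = (x + 1)^2*(x^2 - 9*x + 20) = (x - 4)*(x + 1)^2*(x - 5)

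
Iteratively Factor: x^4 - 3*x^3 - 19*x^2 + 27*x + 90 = (x + 2)*(x^3 - 5*x^2 - 9*x + 45) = (x + 2)*(x + 3)*(x^2 - 8*x + 15) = (x - 5)*(x + 2)*(x + 3)*(x - 3)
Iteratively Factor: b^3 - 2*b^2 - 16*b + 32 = (b + 4)*(b^2 - 6*b + 8) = (b - 2)*(b + 4)*(b - 4)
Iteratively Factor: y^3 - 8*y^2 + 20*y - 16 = (y - 2)*(y^2 - 6*y + 8) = (y - 2)^2*(y - 4)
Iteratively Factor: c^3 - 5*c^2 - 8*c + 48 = (c + 3)*(c^2 - 8*c + 16) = (c - 4)*(c + 3)*(c - 4)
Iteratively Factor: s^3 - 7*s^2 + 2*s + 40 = (s - 5)*(s^2 - 2*s - 8) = (s - 5)*(s + 2)*(s - 4)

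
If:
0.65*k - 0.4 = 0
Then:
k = 0.62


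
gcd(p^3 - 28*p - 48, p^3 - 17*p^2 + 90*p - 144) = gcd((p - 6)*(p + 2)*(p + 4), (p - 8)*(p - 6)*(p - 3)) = p - 6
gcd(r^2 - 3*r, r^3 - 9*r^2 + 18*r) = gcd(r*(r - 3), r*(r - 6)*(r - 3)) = r^2 - 3*r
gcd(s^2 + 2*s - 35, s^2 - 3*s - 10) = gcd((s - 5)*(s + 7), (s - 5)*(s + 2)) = s - 5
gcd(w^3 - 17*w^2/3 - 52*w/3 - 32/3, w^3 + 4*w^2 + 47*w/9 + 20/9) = w^2 + 7*w/3 + 4/3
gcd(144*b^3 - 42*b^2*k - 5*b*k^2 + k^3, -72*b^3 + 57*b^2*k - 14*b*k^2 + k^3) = 24*b^2 - 11*b*k + k^2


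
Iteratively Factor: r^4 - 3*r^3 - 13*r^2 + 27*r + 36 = (r + 3)*(r^3 - 6*r^2 + 5*r + 12) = (r + 1)*(r + 3)*(r^2 - 7*r + 12) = (r - 4)*(r + 1)*(r + 3)*(r - 3)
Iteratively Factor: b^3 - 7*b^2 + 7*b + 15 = (b - 3)*(b^2 - 4*b - 5) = (b - 3)*(b + 1)*(b - 5)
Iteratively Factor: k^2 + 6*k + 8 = (k + 2)*(k + 4)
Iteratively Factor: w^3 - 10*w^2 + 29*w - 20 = (w - 1)*(w^2 - 9*w + 20) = (w - 4)*(w - 1)*(w - 5)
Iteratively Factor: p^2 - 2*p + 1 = (p - 1)*(p - 1)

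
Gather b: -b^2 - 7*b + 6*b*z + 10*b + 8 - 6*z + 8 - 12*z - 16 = -b^2 + b*(6*z + 3) - 18*z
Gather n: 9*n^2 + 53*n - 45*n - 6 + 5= 9*n^2 + 8*n - 1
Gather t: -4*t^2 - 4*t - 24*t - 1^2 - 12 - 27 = -4*t^2 - 28*t - 40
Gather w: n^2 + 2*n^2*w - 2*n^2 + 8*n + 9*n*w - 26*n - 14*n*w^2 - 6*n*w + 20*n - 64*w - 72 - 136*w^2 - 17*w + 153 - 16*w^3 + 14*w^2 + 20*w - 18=-n^2 + 2*n - 16*w^3 + w^2*(-14*n - 122) + w*(2*n^2 + 3*n - 61) + 63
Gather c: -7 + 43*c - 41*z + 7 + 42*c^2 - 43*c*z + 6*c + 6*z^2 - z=42*c^2 + c*(49 - 43*z) + 6*z^2 - 42*z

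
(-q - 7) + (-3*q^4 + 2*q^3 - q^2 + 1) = -3*q^4 + 2*q^3 - q^2 - q - 6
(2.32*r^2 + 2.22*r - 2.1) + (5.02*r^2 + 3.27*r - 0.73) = 7.34*r^2 + 5.49*r - 2.83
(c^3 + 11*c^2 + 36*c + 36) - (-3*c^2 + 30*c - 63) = c^3 + 14*c^2 + 6*c + 99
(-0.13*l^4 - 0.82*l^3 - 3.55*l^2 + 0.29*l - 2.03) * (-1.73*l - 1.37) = 0.2249*l^5 + 1.5967*l^4 + 7.2649*l^3 + 4.3618*l^2 + 3.1146*l + 2.7811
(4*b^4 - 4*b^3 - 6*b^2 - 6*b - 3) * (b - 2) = 4*b^5 - 12*b^4 + 2*b^3 + 6*b^2 + 9*b + 6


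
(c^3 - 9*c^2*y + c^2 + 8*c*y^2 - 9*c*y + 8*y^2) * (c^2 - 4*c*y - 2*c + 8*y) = c^5 - 13*c^4*y - c^4 + 44*c^3*y^2 + 13*c^3*y - 2*c^3 - 32*c^2*y^3 - 44*c^2*y^2 + 26*c^2*y + 32*c*y^3 - 88*c*y^2 + 64*y^3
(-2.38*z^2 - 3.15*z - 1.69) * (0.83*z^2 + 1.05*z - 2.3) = -1.9754*z^4 - 5.1135*z^3 + 0.763799999999999*z^2 + 5.4705*z + 3.887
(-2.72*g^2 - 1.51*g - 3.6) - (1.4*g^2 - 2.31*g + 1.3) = -4.12*g^2 + 0.8*g - 4.9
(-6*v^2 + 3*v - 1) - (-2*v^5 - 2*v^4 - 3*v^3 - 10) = 2*v^5 + 2*v^4 + 3*v^3 - 6*v^2 + 3*v + 9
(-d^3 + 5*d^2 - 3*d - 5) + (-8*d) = -d^3 + 5*d^2 - 11*d - 5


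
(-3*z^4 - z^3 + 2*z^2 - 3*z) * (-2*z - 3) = 6*z^5 + 11*z^4 - z^3 + 9*z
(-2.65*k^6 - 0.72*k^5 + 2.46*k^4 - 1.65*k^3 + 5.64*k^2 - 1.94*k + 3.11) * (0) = 0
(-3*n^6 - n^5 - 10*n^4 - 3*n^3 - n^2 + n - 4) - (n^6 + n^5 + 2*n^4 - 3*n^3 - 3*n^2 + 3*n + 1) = -4*n^6 - 2*n^5 - 12*n^4 + 2*n^2 - 2*n - 5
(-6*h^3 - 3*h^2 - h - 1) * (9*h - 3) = -54*h^4 - 9*h^3 - 6*h + 3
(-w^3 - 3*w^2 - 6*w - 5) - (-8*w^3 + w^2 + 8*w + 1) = 7*w^3 - 4*w^2 - 14*w - 6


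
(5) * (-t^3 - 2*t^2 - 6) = -5*t^3 - 10*t^2 - 30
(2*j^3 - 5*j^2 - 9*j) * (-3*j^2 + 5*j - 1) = -6*j^5 + 25*j^4 - 40*j^2 + 9*j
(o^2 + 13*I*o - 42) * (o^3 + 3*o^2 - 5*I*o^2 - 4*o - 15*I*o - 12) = o^5 + 3*o^4 + 8*I*o^4 + 19*o^3 + 24*I*o^3 + 57*o^2 + 158*I*o^2 + 168*o + 474*I*o + 504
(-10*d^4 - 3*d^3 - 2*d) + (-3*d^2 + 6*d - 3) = -10*d^4 - 3*d^3 - 3*d^2 + 4*d - 3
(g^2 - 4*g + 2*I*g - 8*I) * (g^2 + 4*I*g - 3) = g^4 - 4*g^3 + 6*I*g^3 - 11*g^2 - 24*I*g^2 + 44*g - 6*I*g + 24*I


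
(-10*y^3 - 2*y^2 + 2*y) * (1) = -10*y^3 - 2*y^2 + 2*y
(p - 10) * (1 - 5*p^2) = -5*p^3 + 50*p^2 + p - 10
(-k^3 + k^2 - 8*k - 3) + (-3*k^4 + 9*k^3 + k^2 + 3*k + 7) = -3*k^4 + 8*k^3 + 2*k^2 - 5*k + 4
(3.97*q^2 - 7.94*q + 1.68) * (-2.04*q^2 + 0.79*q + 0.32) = -8.0988*q^4 + 19.3339*q^3 - 8.4294*q^2 - 1.2136*q + 0.5376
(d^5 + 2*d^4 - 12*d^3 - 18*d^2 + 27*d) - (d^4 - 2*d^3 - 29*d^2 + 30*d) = d^5 + d^4 - 10*d^3 + 11*d^2 - 3*d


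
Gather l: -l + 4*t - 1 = -l + 4*t - 1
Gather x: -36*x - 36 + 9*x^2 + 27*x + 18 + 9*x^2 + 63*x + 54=18*x^2 + 54*x + 36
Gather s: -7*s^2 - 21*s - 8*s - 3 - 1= -7*s^2 - 29*s - 4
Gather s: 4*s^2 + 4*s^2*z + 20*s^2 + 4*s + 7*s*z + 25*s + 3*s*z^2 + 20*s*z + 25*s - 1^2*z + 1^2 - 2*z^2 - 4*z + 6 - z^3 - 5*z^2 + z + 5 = s^2*(4*z + 24) + s*(3*z^2 + 27*z + 54) - z^3 - 7*z^2 - 4*z + 12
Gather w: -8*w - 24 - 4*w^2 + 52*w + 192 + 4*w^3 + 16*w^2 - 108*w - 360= 4*w^3 + 12*w^2 - 64*w - 192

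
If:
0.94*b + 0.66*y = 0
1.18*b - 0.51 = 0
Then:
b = 0.43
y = -0.62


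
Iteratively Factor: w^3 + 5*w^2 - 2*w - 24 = (w - 2)*(w^2 + 7*w + 12) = (w - 2)*(w + 3)*(w + 4)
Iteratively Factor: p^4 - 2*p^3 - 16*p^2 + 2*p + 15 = (p - 5)*(p^3 + 3*p^2 - p - 3) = (p - 5)*(p + 3)*(p^2 - 1) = (p - 5)*(p + 1)*(p + 3)*(p - 1)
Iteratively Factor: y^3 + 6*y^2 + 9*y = (y + 3)*(y^2 + 3*y) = (y + 3)^2*(y)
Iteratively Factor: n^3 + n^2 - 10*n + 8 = (n - 1)*(n^2 + 2*n - 8) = (n - 1)*(n + 4)*(n - 2)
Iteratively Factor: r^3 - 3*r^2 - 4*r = (r - 4)*(r^2 + r) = r*(r - 4)*(r + 1)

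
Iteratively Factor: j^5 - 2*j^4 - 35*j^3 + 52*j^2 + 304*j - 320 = (j - 5)*(j^4 + 3*j^3 - 20*j^2 - 48*j + 64) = (j - 5)*(j - 4)*(j^3 + 7*j^2 + 8*j - 16) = (j - 5)*(j - 4)*(j + 4)*(j^2 + 3*j - 4) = (j - 5)*(j - 4)*(j - 1)*(j + 4)*(j + 4)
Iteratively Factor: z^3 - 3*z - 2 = (z + 1)*(z^2 - z - 2) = (z - 2)*(z + 1)*(z + 1)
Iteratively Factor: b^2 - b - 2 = (b + 1)*(b - 2)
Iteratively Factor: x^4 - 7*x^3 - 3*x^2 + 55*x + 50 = (x + 1)*(x^3 - 8*x^2 + 5*x + 50) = (x + 1)*(x + 2)*(x^2 - 10*x + 25) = (x - 5)*(x + 1)*(x + 2)*(x - 5)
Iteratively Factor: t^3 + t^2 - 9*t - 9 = (t + 1)*(t^2 - 9) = (t - 3)*(t + 1)*(t + 3)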